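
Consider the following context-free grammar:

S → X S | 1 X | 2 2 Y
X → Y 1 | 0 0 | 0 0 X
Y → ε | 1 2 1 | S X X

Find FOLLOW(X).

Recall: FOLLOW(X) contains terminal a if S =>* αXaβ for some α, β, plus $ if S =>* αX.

We compute FOLLOW(X) using the standard algorithm.
FOLLOW(S) starts with {$}.
FIRST(S) = {0, 1, 2}
FIRST(X) = {0, 1, 2}
FIRST(Y) = {0, 1, 2, ε}
FOLLOW(S) = {$, 0, 1, 2}
FOLLOW(X) = {$, 0, 1, 2}
FOLLOW(Y) = {$, 0, 1, 2}
Therefore, FOLLOW(X) = {$, 0, 1, 2}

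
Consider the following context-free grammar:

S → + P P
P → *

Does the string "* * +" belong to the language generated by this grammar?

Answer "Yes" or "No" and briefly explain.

No - no valid derivation exists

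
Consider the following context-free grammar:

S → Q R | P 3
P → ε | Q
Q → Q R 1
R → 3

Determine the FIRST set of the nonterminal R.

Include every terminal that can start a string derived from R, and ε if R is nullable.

We compute FIRST(R) using the standard algorithm.
FIRST(P) = {ε}
FIRST(Q) = {}
FIRST(R) = {3}
FIRST(S) = {3}
Therefore, FIRST(R) = {3}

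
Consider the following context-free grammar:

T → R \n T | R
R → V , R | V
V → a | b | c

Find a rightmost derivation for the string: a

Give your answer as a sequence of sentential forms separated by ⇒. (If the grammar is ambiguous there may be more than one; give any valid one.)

T ⇒ R ⇒ V ⇒ a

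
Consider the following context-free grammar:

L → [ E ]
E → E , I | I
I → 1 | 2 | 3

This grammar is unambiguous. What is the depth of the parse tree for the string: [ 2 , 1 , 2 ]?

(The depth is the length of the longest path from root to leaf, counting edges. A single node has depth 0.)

5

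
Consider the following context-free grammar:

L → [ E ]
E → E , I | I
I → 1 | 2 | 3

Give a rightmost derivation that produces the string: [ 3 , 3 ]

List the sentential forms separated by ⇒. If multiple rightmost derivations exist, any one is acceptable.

L ⇒ [ E ] ⇒ [ E , I ] ⇒ [ E , 3 ] ⇒ [ I , 3 ] ⇒ [ 3 , 3 ]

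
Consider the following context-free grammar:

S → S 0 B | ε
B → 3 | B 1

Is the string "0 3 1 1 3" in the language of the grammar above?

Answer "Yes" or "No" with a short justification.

No - no valid derivation exists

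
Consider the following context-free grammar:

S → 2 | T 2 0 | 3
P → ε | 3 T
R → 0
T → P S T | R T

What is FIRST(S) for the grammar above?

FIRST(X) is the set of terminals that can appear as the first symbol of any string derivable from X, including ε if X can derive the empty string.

We compute FIRST(S) using the standard algorithm.
FIRST(P) = {3, ε}
FIRST(R) = {0}
FIRST(S) = {0, 2, 3}
FIRST(T) = {0, 2, 3}
Therefore, FIRST(S) = {0, 2, 3}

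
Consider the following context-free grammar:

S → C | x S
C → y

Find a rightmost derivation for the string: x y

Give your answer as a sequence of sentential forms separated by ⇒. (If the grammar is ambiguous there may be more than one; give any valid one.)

S ⇒ x S ⇒ x C ⇒ x y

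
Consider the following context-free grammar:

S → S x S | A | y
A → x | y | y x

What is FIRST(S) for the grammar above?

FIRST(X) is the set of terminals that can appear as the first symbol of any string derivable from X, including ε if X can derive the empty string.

We compute FIRST(S) using the standard algorithm.
FIRST(A) = {x, y}
FIRST(S) = {x, y}
Therefore, FIRST(S) = {x, y}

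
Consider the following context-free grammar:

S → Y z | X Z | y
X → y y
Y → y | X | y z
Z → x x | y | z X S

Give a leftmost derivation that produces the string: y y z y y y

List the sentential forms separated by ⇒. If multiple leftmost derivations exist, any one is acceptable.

S ⇒ X Z ⇒ y y Z ⇒ y y z X S ⇒ y y z y y S ⇒ y y z y y y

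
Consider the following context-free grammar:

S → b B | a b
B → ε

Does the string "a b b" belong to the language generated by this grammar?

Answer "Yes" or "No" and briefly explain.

No - no valid derivation exists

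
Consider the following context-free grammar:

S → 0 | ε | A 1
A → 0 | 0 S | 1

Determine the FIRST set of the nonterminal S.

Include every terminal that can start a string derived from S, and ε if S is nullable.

We compute FIRST(S) using the standard algorithm.
FIRST(A) = {0, 1}
FIRST(S) = {0, 1, ε}
Therefore, FIRST(S) = {0, 1, ε}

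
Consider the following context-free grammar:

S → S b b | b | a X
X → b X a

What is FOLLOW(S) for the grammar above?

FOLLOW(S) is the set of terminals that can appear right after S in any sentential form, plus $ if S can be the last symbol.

We compute FOLLOW(S) using the standard algorithm.
FOLLOW(S) starts with {$}.
FIRST(S) = {a, b}
FIRST(X) = {b}
FOLLOW(S) = {$, b}
FOLLOW(X) = {$, a, b}
Therefore, FOLLOW(S) = {$, b}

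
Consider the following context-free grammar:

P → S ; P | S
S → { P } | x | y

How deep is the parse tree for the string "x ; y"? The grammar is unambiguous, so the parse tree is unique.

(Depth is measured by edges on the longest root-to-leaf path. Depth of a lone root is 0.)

3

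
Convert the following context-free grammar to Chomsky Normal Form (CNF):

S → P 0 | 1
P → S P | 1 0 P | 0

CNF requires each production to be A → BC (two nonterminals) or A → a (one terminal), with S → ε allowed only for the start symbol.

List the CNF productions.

T0 → 0; S → 1; T1 → 1; P → 0; S → P T0; P → S P; P → T1 X0; X0 → T0 P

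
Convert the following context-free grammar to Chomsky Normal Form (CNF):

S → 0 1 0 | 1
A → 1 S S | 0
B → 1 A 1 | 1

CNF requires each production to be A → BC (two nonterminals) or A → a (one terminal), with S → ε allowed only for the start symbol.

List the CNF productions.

T0 → 0; T1 → 1; S → 1; A → 0; B → 1; S → T0 X0; X0 → T1 T0; A → T1 X1; X1 → S S; B → T1 X2; X2 → A T1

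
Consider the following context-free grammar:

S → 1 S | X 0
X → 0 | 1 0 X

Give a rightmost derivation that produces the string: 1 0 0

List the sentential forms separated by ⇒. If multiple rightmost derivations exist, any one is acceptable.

S ⇒ 1 S ⇒ 1 X 0 ⇒ 1 0 0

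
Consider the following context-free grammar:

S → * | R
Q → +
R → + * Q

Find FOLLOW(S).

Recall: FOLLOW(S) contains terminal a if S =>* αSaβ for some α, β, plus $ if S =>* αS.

We compute FOLLOW(S) using the standard algorithm.
FOLLOW(S) starts with {$}.
FIRST(Q) = {+}
FIRST(R) = {+}
FIRST(S) = {*, +}
FOLLOW(Q) = {$}
FOLLOW(R) = {$}
FOLLOW(S) = {$}
Therefore, FOLLOW(S) = {$}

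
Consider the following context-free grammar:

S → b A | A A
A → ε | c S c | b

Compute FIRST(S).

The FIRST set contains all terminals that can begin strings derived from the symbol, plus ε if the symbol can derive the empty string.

We compute FIRST(S) using the standard algorithm.
FIRST(A) = {b, c, ε}
FIRST(S) = {b, c, ε}
Therefore, FIRST(S) = {b, c, ε}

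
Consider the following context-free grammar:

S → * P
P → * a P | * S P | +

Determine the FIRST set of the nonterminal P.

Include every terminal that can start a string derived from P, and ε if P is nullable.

We compute FIRST(P) using the standard algorithm.
FIRST(P) = {*, +}
FIRST(S) = {*}
Therefore, FIRST(P) = {*, +}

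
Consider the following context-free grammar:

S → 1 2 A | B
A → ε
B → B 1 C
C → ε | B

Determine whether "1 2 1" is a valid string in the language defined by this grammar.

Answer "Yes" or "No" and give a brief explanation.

No - no valid derivation exists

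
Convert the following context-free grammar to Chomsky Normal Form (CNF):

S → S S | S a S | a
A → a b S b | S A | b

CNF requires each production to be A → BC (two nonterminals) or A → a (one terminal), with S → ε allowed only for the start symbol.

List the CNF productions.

TA → a; S → a; TB → b; A → b; S → S S; S → S X0; X0 → TA S; A → TA X1; X1 → TB X2; X2 → S TB; A → S A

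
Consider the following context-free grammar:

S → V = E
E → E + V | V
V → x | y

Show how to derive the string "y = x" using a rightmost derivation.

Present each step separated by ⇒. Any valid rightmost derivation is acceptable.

S ⇒ V = E ⇒ V = V ⇒ V = x ⇒ y = x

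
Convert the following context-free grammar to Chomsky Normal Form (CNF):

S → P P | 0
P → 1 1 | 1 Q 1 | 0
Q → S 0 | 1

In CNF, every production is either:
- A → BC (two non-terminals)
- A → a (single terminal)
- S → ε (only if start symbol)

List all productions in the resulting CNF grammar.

S → 0; T1 → 1; P → 0; T0 → 0; Q → 1; S → P P; P → T1 T1; P → T1 X0; X0 → Q T1; Q → S T0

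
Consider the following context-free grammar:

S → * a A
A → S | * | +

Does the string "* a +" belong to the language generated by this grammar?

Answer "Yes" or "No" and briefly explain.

Yes - a valid derivation exists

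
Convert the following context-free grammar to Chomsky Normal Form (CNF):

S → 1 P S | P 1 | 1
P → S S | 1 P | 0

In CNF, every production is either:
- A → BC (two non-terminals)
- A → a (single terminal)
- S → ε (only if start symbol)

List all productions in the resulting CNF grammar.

T1 → 1; S → 1; P → 0; S → T1 X0; X0 → P S; S → P T1; P → S S; P → T1 P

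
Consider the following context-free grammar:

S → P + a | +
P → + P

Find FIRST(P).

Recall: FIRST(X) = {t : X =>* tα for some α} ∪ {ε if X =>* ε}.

We compute FIRST(P) using the standard algorithm.
FIRST(P) = {+}
FIRST(S) = {+}
Therefore, FIRST(P) = {+}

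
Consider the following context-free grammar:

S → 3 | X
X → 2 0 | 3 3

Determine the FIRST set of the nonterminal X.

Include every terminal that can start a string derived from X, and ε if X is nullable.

We compute FIRST(X) using the standard algorithm.
FIRST(S) = {2, 3}
FIRST(X) = {2, 3}
Therefore, FIRST(X) = {2, 3}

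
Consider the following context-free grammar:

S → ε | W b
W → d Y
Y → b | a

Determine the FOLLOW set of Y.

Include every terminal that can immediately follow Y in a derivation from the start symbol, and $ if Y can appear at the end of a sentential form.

We compute FOLLOW(Y) using the standard algorithm.
FOLLOW(S) starts with {$}.
FIRST(S) = {d, ε}
FIRST(W) = {d}
FIRST(Y) = {a, b}
FOLLOW(S) = {$}
FOLLOW(W) = {b}
FOLLOW(Y) = {b}
Therefore, FOLLOW(Y) = {b}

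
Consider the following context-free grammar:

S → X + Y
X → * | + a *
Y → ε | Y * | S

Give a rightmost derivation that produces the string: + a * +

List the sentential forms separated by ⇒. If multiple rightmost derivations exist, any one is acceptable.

S ⇒ X + Y ⇒ X + ⇒ + a * +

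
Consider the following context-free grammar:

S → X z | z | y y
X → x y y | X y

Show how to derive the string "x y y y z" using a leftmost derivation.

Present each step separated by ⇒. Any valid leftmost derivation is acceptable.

S ⇒ X z ⇒ X y z ⇒ x y y y z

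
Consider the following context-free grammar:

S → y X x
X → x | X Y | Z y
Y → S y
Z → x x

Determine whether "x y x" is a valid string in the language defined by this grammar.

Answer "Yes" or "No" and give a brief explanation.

No - no valid derivation exists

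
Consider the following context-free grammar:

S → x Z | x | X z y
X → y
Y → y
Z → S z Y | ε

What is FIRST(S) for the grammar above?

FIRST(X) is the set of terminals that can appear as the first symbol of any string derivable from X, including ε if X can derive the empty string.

We compute FIRST(S) using the standard algorithm.
FIRST(S) = {x, y}
FIRST(X) = {y}
FIRST(Y) = {y}
FIRST(Z) = {x, y, ε}
Therefore, FIRST(S) = {x, y}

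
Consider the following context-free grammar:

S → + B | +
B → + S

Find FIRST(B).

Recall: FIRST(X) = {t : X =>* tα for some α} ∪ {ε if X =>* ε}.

We compute FIRST(B) using the standard algorithm.
FIRST(B) = {+}
FIRST(S) = {+}
Therefore, FIRST(B) = {+}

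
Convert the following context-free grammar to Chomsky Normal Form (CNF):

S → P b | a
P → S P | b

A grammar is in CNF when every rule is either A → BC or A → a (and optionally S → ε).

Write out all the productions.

TB → b; S → a; P → b; S → P TB; P → S P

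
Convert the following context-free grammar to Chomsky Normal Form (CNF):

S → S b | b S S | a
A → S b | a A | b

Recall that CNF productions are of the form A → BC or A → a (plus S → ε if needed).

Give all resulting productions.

TB → b; S → a; TA → a; A → b; S → S TB; S → TB X0; X0 → S S; A → S TB; A → TA A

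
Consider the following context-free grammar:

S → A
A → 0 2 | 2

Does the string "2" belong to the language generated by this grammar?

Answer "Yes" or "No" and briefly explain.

Yes - a valid derivation exists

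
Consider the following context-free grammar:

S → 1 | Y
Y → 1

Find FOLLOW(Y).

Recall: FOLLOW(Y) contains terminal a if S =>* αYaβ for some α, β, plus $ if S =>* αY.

We compute FOLLOW(Y) using the standard algorithm.
FOLLOW(S) starts with {$}.
FIRST(S) = {1}
FIRST(Y) = {1}
FOLLOW(S) = {$}
FOLLOW(Y) = {$}
Therefore, FOLLOW(Y) = {$}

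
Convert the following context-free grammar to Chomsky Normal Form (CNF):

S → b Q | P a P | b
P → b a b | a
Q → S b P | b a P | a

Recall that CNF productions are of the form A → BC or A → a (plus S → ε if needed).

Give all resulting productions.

TB → b; TA → a; S → b; P → a; Q → a; S → TB Q; S → P X0; X0 → TA P; P → TB X1; X1 → TA TB; Q → S X2; X2 → TB P; Q → TB X3; X3 → TA P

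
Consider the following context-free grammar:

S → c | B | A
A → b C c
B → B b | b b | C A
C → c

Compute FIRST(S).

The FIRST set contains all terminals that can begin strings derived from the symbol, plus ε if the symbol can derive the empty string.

We compute FIRST(S) using the standard algorithm.
FIRST(A) = {b}
FIRST(B) = {b, c}
FIRST(C) = {c}
FIRST(S) = {b, c}
Therefore, FIRST(S) = {b, c}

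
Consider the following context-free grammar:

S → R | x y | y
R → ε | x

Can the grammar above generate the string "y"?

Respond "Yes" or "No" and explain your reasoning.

Yes - a valid derivation exists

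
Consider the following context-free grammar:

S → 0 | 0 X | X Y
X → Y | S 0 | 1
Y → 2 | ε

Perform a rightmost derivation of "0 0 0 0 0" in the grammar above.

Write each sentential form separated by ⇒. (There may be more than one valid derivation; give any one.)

S ⇒ 0 X ⇒ 0 S 0 ⇒ 0 0 X 0 ⇒ 0 0 S 0 0 ⇒ 0 0 0 0 0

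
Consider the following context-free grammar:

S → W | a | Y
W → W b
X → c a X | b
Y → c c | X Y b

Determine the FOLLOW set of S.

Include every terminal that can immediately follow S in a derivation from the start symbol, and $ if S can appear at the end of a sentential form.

We compute FOLLOW(S) using the standard algorithm.
FOLLOW(S) starts with {$}.
FIRST(S) = {a, b, c}
FIRST(W) = {}
FIRST(X) = {b, c}
FIRST(Y) = {b, c}
FOLLOW(S) = {$}
FOLLOW(W) = {$, b}
FOLLOW(X) = {b, c}
FOLLOW(Y) = {$, b}
Therefore, FOLLOW(S) = {$}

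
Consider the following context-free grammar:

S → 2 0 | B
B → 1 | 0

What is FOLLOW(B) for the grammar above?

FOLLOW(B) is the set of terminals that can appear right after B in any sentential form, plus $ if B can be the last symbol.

We compute FOLLOW(B) using the standard algorithm.
FOLLOW(S) starts with {$}.
FIRST(B) = {0, 1}
FIRST(S) = {0, 1, 2}
FOLLOW(B) = {$}
FOLLOW(S) = {$}
Therefore, FOLLOW(B) = {$}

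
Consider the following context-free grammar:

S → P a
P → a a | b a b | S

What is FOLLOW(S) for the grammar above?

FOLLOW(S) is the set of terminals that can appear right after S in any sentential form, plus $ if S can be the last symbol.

We compute FOLLOW(S) using the standard algorithm.
FOLLOW(S) starts with {$}.
FIRST(P) = {a, b}
FIRST(S) = {a, b}
FOLLOW(P) = {a}
FOLLOW(S) = {$, a}
Therefore, FOLLOW(S) = {$, a}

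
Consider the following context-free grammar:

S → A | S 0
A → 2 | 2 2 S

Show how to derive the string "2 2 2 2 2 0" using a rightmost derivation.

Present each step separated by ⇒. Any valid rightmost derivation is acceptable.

S ⇒ A ⇒ 2 2 S ⇒ 2 2 A ⇒ 2 2 2 2 S ⇒ 2 2 2 2 S 0 ⇒ 2 2 2 2 A 0 ⇒ 2 2 2 2 2 0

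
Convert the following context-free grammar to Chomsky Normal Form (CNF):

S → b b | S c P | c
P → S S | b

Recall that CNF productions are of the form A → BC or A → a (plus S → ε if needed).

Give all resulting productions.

TB → b; TC → c; S → c; P → b; S → TB TB; S → S X0; X0 → TC P; P → S S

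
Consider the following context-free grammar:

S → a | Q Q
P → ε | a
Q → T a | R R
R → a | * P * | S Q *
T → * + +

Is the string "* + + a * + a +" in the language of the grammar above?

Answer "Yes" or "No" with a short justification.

No - no valid derivation exists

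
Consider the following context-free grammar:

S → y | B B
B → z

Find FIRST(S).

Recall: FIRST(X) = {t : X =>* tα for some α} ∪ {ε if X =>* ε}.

We compute FIRST(S) using the standard algorithm.
FIRST(B) = {z}
FIRST(S) = {y, z}
Therefore, FIRST(S) = {y, z}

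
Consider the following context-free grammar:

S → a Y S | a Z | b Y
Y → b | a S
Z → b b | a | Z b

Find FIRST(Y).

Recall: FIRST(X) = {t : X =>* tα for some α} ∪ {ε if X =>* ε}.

We compute FIRST(Y) using the standard algorithm.
FIRST(S) = {a, b}
FIRST(Y) = {a, b}
FIRST(Z) = {a, b}
Therefore, FIRST(Y) = {a, b}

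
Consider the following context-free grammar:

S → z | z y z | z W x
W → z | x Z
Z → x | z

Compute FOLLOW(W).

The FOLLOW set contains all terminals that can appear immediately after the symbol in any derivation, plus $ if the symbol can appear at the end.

We compute FOLLOW(W) using the standard algorithm.
FOLLOW(S) starts with {$}.
FIRST(S) = {z}
FIRST(W) = {x, z}
FIRST(Z) = {x, z}
FOLLOW(S) = {$}
FOLLOW(W) = {x}
FOLLOW(Z) = {x}
Therefore, FOLLOW(W) = {x}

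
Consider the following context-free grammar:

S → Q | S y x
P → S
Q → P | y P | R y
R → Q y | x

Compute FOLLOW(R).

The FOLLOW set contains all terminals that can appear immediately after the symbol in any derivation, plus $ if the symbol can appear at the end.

We compute FOLLOW(R) using the standard algorithm.
FOLLOW(S) starts with {$}.
FIRST(P) = {x, y}
FIRST(Q) = {x, y}
FIRST(R) = {x, y}
FIRST(S) = {x, y}
FOLLOW(P) = {$, y}
FOLLOW(Q) = {$, y}
FOLLOW(R) = {y}
FOLLOW(S) = {$, y}
Therefore, FOLLOW(R) = {y}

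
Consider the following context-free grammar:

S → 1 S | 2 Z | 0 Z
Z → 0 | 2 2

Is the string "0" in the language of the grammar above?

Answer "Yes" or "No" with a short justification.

No - no valid derivation exists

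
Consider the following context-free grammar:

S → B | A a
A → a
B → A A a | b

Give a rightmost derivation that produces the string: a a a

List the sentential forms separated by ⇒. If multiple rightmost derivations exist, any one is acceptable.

S ⇒ B ⇒ A A a ⇒ A a a ⇒ a a a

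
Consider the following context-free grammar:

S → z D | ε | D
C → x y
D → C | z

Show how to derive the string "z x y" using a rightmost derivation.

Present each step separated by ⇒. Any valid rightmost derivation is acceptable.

S ⇒ z D ⇒ z C ⇒ z x y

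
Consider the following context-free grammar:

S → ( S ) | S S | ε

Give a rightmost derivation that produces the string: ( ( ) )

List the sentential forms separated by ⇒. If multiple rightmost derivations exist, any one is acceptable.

S ⇒ ( S ) ⇒ ( ( S ) ) ⇒ ( ( ) )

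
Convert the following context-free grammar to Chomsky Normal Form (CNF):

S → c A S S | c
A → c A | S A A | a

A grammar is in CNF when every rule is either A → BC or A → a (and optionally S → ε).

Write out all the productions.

TC → c; S → c; A → a; S → TC X0; X0 → A X1; X1 → S S; A → TC A; A → S X2; X2 → A A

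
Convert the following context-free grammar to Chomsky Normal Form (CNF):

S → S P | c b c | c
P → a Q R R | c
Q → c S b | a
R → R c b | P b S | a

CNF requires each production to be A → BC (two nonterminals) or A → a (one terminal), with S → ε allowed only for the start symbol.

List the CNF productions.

TC → c; TB → b; S → c; TA → a; P → c; Q → a; R → a; S → S P; S → TC X0; X0 → TB TC; P → TA X1; X1 → Q X2; X2 → R R; Q → TC X3; X3 → S TB; R → R X4; X4 → TC TB; R → P X5; X5 → TB S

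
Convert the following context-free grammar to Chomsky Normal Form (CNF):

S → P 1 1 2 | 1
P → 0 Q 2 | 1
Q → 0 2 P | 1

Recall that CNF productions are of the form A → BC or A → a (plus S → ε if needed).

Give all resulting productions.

T1 → 1; T2 → 2; S → 1; T0 → 0; P → 1; Q → 1; S → P X0; X0 → T1 X1; X1 → T1 T2; P → T0 X2; X2 → Q T2; Q → T0 X3; X3 → T2 P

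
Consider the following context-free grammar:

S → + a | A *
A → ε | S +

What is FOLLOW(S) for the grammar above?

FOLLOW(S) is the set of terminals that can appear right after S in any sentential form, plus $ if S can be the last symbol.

We compute FOLLOW(S) using the standard algorithm.
FOLLOW(S) starts with {$}.
FIRST(A) = {*, +, ε}
FIRST(S) = {*, +}
FOLLOW(A) = {*}
FOLLOW(S) = {$, +}
Therefore, FOLLOW(S) = {$, +}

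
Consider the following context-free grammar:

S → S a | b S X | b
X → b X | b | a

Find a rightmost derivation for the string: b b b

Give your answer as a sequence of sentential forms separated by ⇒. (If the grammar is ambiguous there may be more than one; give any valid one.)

S ⇒ b S X ⇒ b S b ⇒ b b b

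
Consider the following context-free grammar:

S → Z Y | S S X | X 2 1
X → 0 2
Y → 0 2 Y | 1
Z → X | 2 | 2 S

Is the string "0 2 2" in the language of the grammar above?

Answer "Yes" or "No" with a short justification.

No - no valid derivation exists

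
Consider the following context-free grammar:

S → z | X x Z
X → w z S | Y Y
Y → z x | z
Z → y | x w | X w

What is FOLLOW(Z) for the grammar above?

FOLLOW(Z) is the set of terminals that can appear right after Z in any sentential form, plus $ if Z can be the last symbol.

We compute FOLLOW(Z) using the standard algorithm.
FOLLOW(S) starts with {$}.
FIRST(S) = {w, z}
FIRST(X) = {w, z}
FIRST(Y) = {z}
FIRST(Z) = {w, x, y, z}
FOLLOW(S) = {$, w, x}
FOLLOW(X) = {w, x}
FOLLOW(Y) = {w, x, z}
FOLLOW(Z) = {$, w, x}
Therefore, FOLLOW(Z) = {$, w, x}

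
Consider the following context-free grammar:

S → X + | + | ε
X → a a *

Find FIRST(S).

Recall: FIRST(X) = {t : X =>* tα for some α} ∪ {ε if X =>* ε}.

We compute FIRST(S) using the standard algorithm.
FIRST(S) = {+, a, ε}
FIRST(X) = {a}
Therefore, FIRST(S) = {+, a, ε}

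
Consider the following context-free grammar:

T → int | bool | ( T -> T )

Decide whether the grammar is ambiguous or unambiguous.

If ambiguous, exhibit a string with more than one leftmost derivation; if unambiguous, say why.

Unambiguous - every string in the language has a unique leftmost derivation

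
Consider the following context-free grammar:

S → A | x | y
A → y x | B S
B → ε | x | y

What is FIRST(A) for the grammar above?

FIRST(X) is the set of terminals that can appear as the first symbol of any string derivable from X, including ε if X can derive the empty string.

We compute FIRST(A) using the standard algorithm.
FIRST(A) = {x, y}
FIRST(B) = {x, y, ε}
FIRST(S) = {x, y}
Therefore, FIRST(A) = {x, y}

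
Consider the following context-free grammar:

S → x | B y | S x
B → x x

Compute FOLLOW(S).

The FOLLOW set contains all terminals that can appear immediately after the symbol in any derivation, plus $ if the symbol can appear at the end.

We compute FOLLOW(S) using the standard algorithm.
FOLLOW(S) starts with {$}.
FIRST(B) = {x}
FIRST(S) = {x}
FOLLOW(B) = {y}
FOLLOW(S) = {$, x}
Therefore, FOLLOW(S) = {$, x}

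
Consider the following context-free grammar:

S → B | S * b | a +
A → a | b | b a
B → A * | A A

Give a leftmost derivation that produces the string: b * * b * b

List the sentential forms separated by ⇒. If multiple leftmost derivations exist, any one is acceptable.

S ⇒ S * b ⇒ S * b * b ⇒ B * b * b ⇒ A * * b * b ⇒ b * * b * b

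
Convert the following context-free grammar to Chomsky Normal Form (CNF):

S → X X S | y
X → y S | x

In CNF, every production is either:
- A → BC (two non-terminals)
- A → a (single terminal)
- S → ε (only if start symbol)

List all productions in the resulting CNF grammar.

S → y; TY → y; X → x; S → X X0; X0 → X S; X → TY S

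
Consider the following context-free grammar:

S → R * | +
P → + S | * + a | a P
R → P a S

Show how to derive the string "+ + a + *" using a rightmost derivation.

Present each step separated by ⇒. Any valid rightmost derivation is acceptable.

S ⇒ R * ⇒ P a S * ⇒ P a + * ⇒ + S a + * ⇒ + + a + *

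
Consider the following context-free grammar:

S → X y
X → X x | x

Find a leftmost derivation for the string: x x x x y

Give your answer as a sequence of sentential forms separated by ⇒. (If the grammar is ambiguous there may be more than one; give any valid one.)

S ⇒ X y ⇒ X x y ⇒ X x x y ⇒ X x x x y ⇒ x x x x y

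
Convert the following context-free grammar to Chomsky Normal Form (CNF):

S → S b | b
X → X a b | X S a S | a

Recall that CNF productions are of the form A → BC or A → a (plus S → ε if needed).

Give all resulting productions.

TB → b; S → b; TA → a; X → a; S → S TB; X → X X0; X0 → TA TB; X → X X1; X1 → S X2; X2 → TA S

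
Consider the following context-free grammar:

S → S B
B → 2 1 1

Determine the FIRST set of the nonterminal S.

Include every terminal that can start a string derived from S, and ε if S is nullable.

We compute FIRST(S) using the standard algorithm.
FIRST(B) = {2}
FIRST(S) = {}
Therefore, FIRST(S) = {}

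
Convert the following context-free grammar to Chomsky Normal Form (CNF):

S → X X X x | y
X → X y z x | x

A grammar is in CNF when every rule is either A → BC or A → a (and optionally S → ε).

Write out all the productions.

TX → x; S → y; TY → y; TZ → z; X → x; S → X X0; X0 → X X1; X1 → X TX; X → X X2; X2 → TY X3; X3 → TZ TX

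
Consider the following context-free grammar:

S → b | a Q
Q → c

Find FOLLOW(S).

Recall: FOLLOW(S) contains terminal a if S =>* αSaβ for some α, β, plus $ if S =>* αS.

We compute FOLLOW(S) using the standard algorithm.
FOLLOW(S) starts with {$}.
FIRST(Q) = {c}
FIRST(S) = {a, b}
FOLLOW(Q) = {$}
FOLLOW(S) = {$}
Therefore, FOLLOW(S) = {$}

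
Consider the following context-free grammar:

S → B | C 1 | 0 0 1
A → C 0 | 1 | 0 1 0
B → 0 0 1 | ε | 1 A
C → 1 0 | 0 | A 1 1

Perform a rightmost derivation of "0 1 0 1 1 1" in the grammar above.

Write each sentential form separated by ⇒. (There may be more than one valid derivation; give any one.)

S ⇒ C 1 ⇒ A 1 1 1 ⇒ 0 1 0 1 1 1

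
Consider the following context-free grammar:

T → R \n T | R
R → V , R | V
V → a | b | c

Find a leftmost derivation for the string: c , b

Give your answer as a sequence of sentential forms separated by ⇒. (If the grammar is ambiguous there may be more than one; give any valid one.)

T ⇒ R ⇒ V , R ⇒ c , R ⇒ c , V ⇒ c , b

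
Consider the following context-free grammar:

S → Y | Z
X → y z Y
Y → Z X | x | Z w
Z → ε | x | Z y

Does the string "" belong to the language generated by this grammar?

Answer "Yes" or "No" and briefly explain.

Yes - a valid derivation exists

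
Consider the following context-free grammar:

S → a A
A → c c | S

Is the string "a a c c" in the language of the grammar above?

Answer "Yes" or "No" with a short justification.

Yes - a valid derivation exists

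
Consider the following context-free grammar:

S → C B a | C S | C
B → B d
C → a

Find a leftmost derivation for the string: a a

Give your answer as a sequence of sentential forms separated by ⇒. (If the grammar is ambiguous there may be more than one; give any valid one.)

S ⇒ C S ⇒ a S ⇒ a C ⇒ a a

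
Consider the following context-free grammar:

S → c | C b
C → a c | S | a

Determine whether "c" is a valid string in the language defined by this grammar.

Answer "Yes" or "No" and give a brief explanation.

Yes - a valid derivation exists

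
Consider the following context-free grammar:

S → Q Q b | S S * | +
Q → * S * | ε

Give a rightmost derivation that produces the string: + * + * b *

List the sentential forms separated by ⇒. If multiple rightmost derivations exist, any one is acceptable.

S ⇒ S S * ⇒ S Q Q b * ⇒ S Q * S * b * ⇒ S Q * + * b * ⇒ S * + * b * ⇒ + * + * b *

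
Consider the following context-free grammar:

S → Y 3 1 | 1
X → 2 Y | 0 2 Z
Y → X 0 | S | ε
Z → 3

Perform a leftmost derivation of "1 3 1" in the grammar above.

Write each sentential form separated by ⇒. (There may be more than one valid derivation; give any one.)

S ⇒ Y 3 1 ⇒ S 3 1 ⇒ 1 3 1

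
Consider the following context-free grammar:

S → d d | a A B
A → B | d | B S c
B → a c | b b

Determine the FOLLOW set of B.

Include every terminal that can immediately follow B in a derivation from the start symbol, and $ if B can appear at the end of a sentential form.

We compute FOLLOW(B) using the standard algorithm.
FOLLOW(S) starts with {$}.
FIRST(A) = {a, b, d}
FIRST(B) = {a, b}
FIRST(S) = {a, d}
FOLLOW(A) = {a, b}
FOLLOW(B) = {$, a, b, c, d}
FOLLOW(S) = {$, c}
Therefore, FOLLOW(B) = {$, a, b, c, d}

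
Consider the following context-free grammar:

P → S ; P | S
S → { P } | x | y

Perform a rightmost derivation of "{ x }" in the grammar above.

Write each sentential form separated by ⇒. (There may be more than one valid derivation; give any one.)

P ⇒ S ⇒ { P } ⇒ { S } ⇒ { x }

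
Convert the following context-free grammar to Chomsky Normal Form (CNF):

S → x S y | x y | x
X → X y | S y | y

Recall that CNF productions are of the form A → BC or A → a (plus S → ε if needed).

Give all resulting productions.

TX → x; TY → y; S → x; X → y; S → TX X0; X0 → S TY; S → TX TY; X → X TY; X → S TY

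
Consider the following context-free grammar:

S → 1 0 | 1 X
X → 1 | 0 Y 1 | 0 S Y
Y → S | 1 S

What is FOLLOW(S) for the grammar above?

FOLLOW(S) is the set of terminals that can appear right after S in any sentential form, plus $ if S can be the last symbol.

We compute FOLLOW(S) using the standard algorithm.
FOLLOW(S) starts with {$}.
FIRST(S) = {1}
FIRST(X) = {0, 1}
FIRST(Y) = {1}
FOLLOW(S) = {$, 1}
FOLLOW(X) = {$, 1}
FOLLOW(Y) = {$, 1}
Therefore, FOLLOW(S) = {$, 1}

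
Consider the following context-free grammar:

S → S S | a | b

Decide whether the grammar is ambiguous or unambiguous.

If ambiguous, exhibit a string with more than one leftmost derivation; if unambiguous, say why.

Ambiguous - the string 'a b b a a' has two distinct leftmost derivations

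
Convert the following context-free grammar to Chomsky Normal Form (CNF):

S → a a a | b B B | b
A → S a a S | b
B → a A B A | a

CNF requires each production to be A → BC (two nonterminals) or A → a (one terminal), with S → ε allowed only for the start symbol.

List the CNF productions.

TA → a; TB → b; S → b; A → b; B → a; S → TA X0; X0 → TA TA; S → TB X1; X1 → B B; A → S X2; X2 → TA X3; X3 → TA S; B → TA X4; X4 → A X5; X5 → B A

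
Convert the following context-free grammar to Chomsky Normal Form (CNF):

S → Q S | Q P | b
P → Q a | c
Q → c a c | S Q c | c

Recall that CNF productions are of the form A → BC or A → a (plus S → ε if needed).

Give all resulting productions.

S → b; TA → a; P → c; TC → c; Q → c; S → Q S; S → Q P; P → Q TA; Q → TC X0; X0 → TA TC; Q → S X1; X1 → Q TC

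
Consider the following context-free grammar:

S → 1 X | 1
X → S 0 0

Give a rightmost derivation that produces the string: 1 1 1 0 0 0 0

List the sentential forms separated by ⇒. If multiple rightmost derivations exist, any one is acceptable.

S ⇒ 1 X ⇒ 1 S 0 0 ⇒ 1 1 X 0 0 ⇒ 1 1 S 0 0 0 0 ⇒ 1 1 1 0 0 0 0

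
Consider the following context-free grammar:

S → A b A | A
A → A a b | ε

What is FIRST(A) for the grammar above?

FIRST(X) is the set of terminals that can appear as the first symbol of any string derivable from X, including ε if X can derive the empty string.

We compute FIRST(A) using the standard algorithm.
FIRST(A) = {a, ε}
FIRST(S) = {a, b, ε}
Therefore, FIRST(A) = {a, ε}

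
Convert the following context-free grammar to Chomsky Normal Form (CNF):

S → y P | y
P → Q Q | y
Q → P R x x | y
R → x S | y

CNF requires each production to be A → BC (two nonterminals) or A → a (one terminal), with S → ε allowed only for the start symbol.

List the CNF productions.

TY → y; S → y; P → y; TX → x; Q → y; R → y; S → TY P; P → Q Q; Q → P X0; X0 → R X1; X1 → TX TX; R → TX S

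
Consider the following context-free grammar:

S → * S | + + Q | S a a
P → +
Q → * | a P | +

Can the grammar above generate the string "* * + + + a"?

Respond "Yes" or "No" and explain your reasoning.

No - no valid derivation exists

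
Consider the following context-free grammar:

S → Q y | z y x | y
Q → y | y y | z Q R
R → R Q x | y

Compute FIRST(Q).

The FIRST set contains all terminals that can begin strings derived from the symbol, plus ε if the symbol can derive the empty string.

We compute FIRST(Q) using the standard algorithm.
FIRST(Q) = {y, z}
FIRST(R) = {y}
FIRST(S) = {y, z}
Therefore, FIRST(Q) = {y, z}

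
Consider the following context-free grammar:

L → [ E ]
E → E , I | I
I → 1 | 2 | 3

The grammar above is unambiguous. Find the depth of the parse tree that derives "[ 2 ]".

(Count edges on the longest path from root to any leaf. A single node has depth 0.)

3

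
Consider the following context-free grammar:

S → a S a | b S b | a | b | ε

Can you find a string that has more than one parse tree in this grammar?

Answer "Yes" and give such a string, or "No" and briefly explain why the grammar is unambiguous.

No - the grammar is unambiguous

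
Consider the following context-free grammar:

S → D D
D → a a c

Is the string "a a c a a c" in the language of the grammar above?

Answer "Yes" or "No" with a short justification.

Yes - a valid derivation exists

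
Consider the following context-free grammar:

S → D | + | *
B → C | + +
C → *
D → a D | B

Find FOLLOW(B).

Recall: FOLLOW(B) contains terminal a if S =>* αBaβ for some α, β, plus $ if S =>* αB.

We compute FOLLOW(B) using the standard algorithm.
FOLLOW(S) starts with {$}.
FIRST(B) = {*, +}
FIRST(C) = {*}
FIRST(D) = {*, +, a}
FIRST(S) = {*, +, a}
FOLLOW(B) = {$}
FOLLOW(C) = {$}
FOLLOW(D) = {$}
FOLLOW(S) = {$}
Therefore, FOLLOW(B) = {$}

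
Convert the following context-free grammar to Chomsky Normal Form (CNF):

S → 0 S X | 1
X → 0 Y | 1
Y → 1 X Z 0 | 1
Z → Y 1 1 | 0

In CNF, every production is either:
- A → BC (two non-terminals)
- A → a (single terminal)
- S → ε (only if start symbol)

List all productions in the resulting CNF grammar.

T0 → 0; S → 1; X → 1; T1 → 1; Y → 1; Z → 0; S → T0 X0; X0 → S X; X → T0 Y; Y → T1 X1; X1 → X X2; X2 → Z T0; Z → Y X3; X3 → T1 T1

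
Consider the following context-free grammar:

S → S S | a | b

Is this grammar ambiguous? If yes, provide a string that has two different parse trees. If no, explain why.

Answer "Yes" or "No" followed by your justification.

Yes - the string 'a b b b a a' has two distinct leftmost derivations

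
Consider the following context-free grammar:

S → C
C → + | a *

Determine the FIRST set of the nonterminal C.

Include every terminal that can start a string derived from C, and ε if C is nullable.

We compute FIRST(C) using the standard algorithm.
FIRST(C) = {+, a}
FIRST(S) = {+, a}
Therefore, FIRST(C) = {+, a}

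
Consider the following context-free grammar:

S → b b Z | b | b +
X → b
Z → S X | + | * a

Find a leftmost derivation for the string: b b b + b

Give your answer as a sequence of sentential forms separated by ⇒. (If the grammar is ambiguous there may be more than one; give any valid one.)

S ⇒ b b Z ⇒ b b S X ⇒ b b b + X ⇒ b b b + b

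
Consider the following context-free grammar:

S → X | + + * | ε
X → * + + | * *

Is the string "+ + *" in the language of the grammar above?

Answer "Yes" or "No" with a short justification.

Yes - a valid derivation exists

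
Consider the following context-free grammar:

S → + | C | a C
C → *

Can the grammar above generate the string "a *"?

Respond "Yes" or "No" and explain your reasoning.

Yes - a valid derivation exists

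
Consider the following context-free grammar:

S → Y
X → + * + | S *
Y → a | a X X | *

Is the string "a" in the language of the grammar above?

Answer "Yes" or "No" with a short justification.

Yes - a valid derivation exists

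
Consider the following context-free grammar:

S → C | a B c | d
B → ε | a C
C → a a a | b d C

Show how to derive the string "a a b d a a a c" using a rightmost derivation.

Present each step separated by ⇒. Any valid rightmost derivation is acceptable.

S ⇒ a B c ⇒ a a C c ⇒ a a b d C c ⇒ a a b d a a a c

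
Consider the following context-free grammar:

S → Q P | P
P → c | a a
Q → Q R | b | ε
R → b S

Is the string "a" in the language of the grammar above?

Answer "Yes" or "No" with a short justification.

No - no valid derivation exists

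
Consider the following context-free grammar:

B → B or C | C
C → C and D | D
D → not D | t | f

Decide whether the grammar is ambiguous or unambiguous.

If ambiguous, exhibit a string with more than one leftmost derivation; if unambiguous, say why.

Unambiguous - every string in the language has a unique leftmost derivation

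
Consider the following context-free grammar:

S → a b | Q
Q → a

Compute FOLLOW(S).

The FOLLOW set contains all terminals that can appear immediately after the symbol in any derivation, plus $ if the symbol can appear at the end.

We compute FOLLOW(S) using the standard algorithm.
FOLLOW(S) starts with {$}.
FIRST(Q) = {a}
FIRST(S) = {a}
FOLLOW(Q) = {$}
FOLLOW(S) = {$}
Therefore, FOLLOW(S) = {$}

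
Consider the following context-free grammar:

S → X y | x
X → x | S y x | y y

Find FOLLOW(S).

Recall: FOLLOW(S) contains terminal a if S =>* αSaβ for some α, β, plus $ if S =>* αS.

We compute FOLLOW(S) using the standard algorithm.
FOLLOW(S) starts with {$}.
FIRST(S) = {x, y}
FIRST(X) = {x, y}
FOLLOW(S) = {$, y}
FOLLOW(X) = {y}
Therefore, FOLLOW(S) = {$, y}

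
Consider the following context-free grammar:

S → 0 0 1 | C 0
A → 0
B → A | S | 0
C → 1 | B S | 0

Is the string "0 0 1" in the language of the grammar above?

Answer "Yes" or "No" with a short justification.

Yes - a valid derivation exists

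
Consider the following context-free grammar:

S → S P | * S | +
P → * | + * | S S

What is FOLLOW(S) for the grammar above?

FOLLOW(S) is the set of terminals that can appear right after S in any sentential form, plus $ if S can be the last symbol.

We compute FOLLOW(S) using the standard algorithm.
FOLLOW(S) starts with {$}.
FIRST(P) = {*, +}
FIRST(S) = {*, +}
FOLLOW(P) = {$, *, +}
FOLLOW(S) = {$, *, +}
Therefore, FOLLOW(S) = {$, *, +}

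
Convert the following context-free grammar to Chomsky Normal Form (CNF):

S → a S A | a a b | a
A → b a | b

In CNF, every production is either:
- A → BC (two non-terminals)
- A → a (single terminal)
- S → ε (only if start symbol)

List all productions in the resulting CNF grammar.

TA → a; TB → b; S → a; A → b; S → TA X0; X0 → S A; S → TA X1; X1 → TA TB; A → TB TA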